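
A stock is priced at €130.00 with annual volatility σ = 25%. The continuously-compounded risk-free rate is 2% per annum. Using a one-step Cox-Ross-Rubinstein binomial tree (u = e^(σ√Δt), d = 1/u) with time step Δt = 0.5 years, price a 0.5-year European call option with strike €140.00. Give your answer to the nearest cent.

CRR parameters: u = e^(σ√Δt) = e^(0.25·√0.5) = 1.1934, d = 1/u = 0.8380
Per-period rate: rΔt = 0.02·0.5 = 0.01, so R = e^0.01 = 1.0101
Risk-neutral probability p = (e^0.01 − 0.8380)/(1.1934 − 0.8380) = 0.1721/0.3554 = 0.4842
Terminal stock prices: S_u = 155.1, S_d = 108.9
Terminal payoffs (S − K): max(15.14, 0) = 15.14, max(-31.06, 0) = 0
Node 0 (S = 130): V_0 = e^(−0.01)·[0.4842·15.1374 + 0.5158·0.0000] = 7.2566

€7.26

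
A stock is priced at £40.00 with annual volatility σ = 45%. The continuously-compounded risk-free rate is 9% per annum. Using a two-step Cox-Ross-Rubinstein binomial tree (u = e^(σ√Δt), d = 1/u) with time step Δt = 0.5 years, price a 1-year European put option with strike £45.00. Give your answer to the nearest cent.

£7.90

CRR parameters: u = e^(σ√Δt) = e^(0.45·√0.5) = 1.3746, d = 1/u = 0.7275
Per-period rate: rΔt = 0.09·0.5 = 0.045, so R = e^0.045 = 1.0460
Risk-neutral probability p = (e^0.045 − 0.7275)/(1.3746 − 0.7275) = 0.3186/0.6472 = 0.4922
Terminal stock prices: S_uu = 75.59, S_ud = 40, S_dd = 21.17
Terminal payoffs (K − S): max(-30.59, 0) = 0, max(5, 0) = 5, max(23.83, 0) = 23.83
Node u (S = 54.99): V_u = e^(−0.045)·[0.4922·0.0000 + 0.5078·5.0000] = 2.4271
Node d (S = 29.1): V_d = e^(−0.045)·[0.4922·5.0000 + 0.5078·23.8322] = 13.9215
Node 0 (S = 40): V_0 = e^(−0.045)·[0.4922·2.4271 + 0.5078·13.9215] = 7.9000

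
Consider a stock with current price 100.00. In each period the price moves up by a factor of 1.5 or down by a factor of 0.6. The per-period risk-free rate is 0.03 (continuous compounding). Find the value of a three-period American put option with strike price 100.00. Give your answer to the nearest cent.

27.35

Risk-neutral probability p = (e^0.03 − 0.6)/(1.5 − 0.6) = 0.4305/0.9000 = 0.4783
Terminal stock prices: S_uuu = 337.5, S_uud = 135, S_udd = 54, S_ddd = 21.6
Terminal payoffs (K − S): max(-237.5, 0) = 0, max(-35, 0) = 0, max(46, 0) = 46, max(78.4, 0) = 78.4
Node uu (S = 225): continuation = e^(−0.03)·[0.4783·0.0000 + 0.5217·0.0000] = 0.0000; exercise value = 0.0000 ≤ continuation, so V_uu = 0.0000
Node ud (S = 90): continuation = e^(−0.03)·[0.4783·0.0000 + 0.5217·46.0000] = 23.2897; exercise value = 10.0000 ≤ continuation, so V_ud = 23.2897
Node dd (S = 36): continuation = e^(−0.03)·[0.4783·46.0000 + 0.5217·78.4000] = 61.0446; exercise value = 64.0000 > continuation, so V_dd = 64.0000 (exercise)
Node u (S = 150): continuation = e^(−0.03)·[0.4783·0.0000 + 0.5217·23.2897] = 11.7915; exercise value = 0.0000 ≤ continuation, so V_u = 11.7915
Node d (S = 60): continuation = e^(−0.03)·[0.4783·23.2897 + 0.5217·64.0000] = 43.2129; exercise value = 40.0000 ≤ continuation, so V_d = 43.2129
Node 0 (S = 100): continuation = e^(−0.03)·[0.4783·11.7915 + 0.5217·43.2129] = 27.3516; exercise value = 0.0000 ≤ continuation, so V_0 = 27.3516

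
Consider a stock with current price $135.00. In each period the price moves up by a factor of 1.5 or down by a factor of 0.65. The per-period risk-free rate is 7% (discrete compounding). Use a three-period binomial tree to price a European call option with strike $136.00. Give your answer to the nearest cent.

$50.06

Risk-neutral probability p = (1 + 0.07 − 0.65)/(1.5 − 0.65) = 0.4200/0.8500 = 0.4941
Terminal stock prices: S_uuu = 455.6, S_uud = 197.4, S_udd = 85.56, S_ddd = 37.07
Terminal payoffs (S − K): max(319.6, 0) = 319.6, max(61.44, 0) = 61.44, max(-50.44, 0) = 0, max(-98.93, 0) = 0
Node uu (S = 303.8): V_uu = 1/1.07·[0.4941·319.6250 + 0.5059·61.4375] = 176.6472
Node ud (S = 131.6): V_ud = 1/1.07·[0.4941·61.4375 + 0.5059·0.0000] = 28.3714
Node dd (S = 57.04): V_dd = 1/1.07·[0.4941·0.0000 + 0.5059·0.0000] = 0.0000
Node u (S = 202.5): V_u = 1/1.07·[0.4941·176.6472 + 0.5059·28.3714] = 94.9879
Node d (S = 87.75): V_d = 1/1.07·[0.4941·28.3714 + 0.5059·0.0000] = 13.1017
Node 0 (S = 135): V_0 = 1/1.07·[0.4941·94.9879 + 0.5059·13.1017] = 50.0590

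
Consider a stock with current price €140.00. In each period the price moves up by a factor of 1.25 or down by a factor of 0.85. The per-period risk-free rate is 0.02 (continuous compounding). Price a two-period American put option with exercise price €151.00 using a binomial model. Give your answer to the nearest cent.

€18.55

Risk-neutral probability p = (e^0.02 − 0.85)/(1.25 − 0.85) = 0.1702/0.4000 = 0.4255
Terminal stock prices: S_uu = 218.8, S_ud = 148.8, S_dd = 101.1
Terminal payoffs (K − S): max(-67.75, 0) = 0, max(2.25, 0) = 2.25, max(49.85, 0) = 49.85
Node u (S = 175): continuation = e^(−0.02)·[0.4255·0.0000 + 0.5745·2.2500] = 1.2670; exercise value = 0.0000 ≤ continuation, so V_u = 1.2670
Node d (S = 119): continuation = e^(−0.02)·[0.4255·2.2500 + 0.5745·49.8500] = 29.0100; exercise value = 32.0000 > continuation, so V_d = 32.0000 (exercise)
Node 0 (S = 140): continuation = e^(−0.02)·[0.4255·1.2670 + 0.5745·32.0000] = 18.5483; exercise value = 11.0000 ≤ continuation, so V_0 = 18.5483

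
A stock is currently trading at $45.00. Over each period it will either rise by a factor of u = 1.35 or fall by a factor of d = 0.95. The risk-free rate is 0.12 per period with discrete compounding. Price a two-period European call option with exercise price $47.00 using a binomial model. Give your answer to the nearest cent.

$9.22

Risk-neutral probability p = (1 + 0.12 − 0.95)/(1.35 − 0.95) = 0.1700/0.4000 = 0.4250
Terminal stock prices: S_uu = 82.01, S_ud = 57.71, S_dd = 40.61
Terminal payoffs (S − K): max(35.01, 0) = 35.01, max(10.71, 0) = 10.71, max(-6.388, 0) = 0
Node u (S = 60.75): V_u = 1/1.12·[0.4250·35.0125 + 0.5750·10.7125] = 18.7857
Node d (S = 42.75): V_d = 1/1.12·[0.4250·10.7125 + 0.5750·0.0000] = 4.0650
Node 0 (S = 45): V_0 = 1/1.12·[0.4250·18.7857 + 0.5750·4.0650] = 9.2155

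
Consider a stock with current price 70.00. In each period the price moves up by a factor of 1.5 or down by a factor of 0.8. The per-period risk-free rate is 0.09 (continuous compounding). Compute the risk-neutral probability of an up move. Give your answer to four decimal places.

p = 0.4202

Risk-neutral probability p = (e^0.09 − 0.8)/(1.5 − 0.8) = 0.2942/0.7000 = 0.4202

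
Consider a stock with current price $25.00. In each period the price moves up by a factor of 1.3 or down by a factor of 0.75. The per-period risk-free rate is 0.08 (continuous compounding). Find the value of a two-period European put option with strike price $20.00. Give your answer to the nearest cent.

$0.79

Risk-neutral probability p = (e^0.08 − 0.75)/(1.3 − 0.75) = 0.3333/0.5500 = 0.6060
Terminal stock prices: S_uu = 42.25, S_ud = 24.38, S_dd = 14.06
Terminal payoffs (K − S): max(-22.25, 0) = 0, max(-4.375, 0) = 0, max(5.938, 0) = 5.938
Node u (S = 32.5): V_u = e^(−0.08)·[0.6060·0.0000 + 0.3940·0.0000] = 0.0000
Node d (S = 18.75): V_d = e^(−0.08)·[0.6060·0.0000 + 0.3940·5.9375] = 2.1596
Node 0 (S = 25): V_0 = e^(−0.08)·[0.6060·0.0000 + 0.3940·2.1596] = 0.7855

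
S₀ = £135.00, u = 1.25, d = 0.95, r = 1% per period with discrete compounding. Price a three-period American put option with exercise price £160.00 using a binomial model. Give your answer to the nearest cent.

£26.11

Risk-neutral probability p = (1 + 0.01 − 0.95)/(1.25 − 0.95) = 0.0600/0.3000 = 0.2000
Terminal stock prices: S_uuu = 263.7, S_uud = 200.4, S_udd = 152.3, S_ddd = 115.7
Terminal payoffs (K − S): max(-103.7, 0) = 0, max(-40.39, 0) = 0, max(7.703, 0) = 7.703, max(44.25, 0) = 44.25
Node uu (S = 210.9): continuation = 1/1.01·[0.2000·0.0000 + 0.8000·0.0000] = 0.0000; exercise value = 0.0000 ≤ continuation, so V_uu = 0.0000
Node ud (S = 160.3): continuation = 1/1.01·[0.2000·0.0000 + 0.8000·7.7031] = 6.1015; exercise value = 0.0000 ≤ continuation, so V_ud = 6.1015
Node dd (S = 121.8): continuation = 1/1.01·[0.2000·7.7031 + 0.8000·44.2544] = 36.5783; exercise value = 38.1625 > continuation, so V_dd = 38.1625 (exercise)
Node u (S = 168.8): continuation = 1/1.01·[0.2000·0.0000 + 0.8000·6.1015] = 4.8329; exercise value = 0.0000 ≤ continuation, so V_u = 4.8329
Node d (S = 128.2): continuation = 1/1.01·[0.2000·6.1015 + 0.8000·38.1625] = 31.4359; exercise value = 31.7500 > continuation, so V_d = 31.7500 (exercise)
Node 0 (S = 135): continuation = 1/1.01·[0.2000·4.8329 + 0.8000·31.7500] = 26.1055; exercise value = 25.0000 ≤ continuation, so V_0 = 26.1055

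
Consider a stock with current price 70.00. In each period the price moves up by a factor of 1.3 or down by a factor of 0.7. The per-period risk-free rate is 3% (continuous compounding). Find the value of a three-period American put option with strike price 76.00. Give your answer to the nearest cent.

14.96

Risk-neutral probability p = (e^0.03 − 0.7)/(1.3 − 0.7) = 0.3305/0.6000 = 0.5508
Terminal stock prices: S_uuu = 153.8, S_uud = 82.81, S_udd = 44.59, S_ddd = 24.01
Terminal payoffs (K − S): max(-77.79, 0) = 0, max(-6.81, 0) = 0, max(31.41, 0) = 31.41, max(51.99, 0) = 51.99
Node uu (S = 118.3): continuation = e^(−0.03)·[0.5508·0.0000 + 0.4492·0.0000] = 0.0000; exercise value = 0.0000 ≤ continuation, so V_uu = 0.0000
Node ud (S = 63.7): continuation = e^(−0.03)·[0.5508·0.0000 + 0.4492·31.4100] = 13.6937; exercise value = 12.3000 ≤ continuation, so V_ud = 13.6937
Node dd (S = 34.3): continuation = e^(−0.03)·[0.5508·31.4100 + 0.4492·51.9900] = 39.4539; exercise value = 41.7000 > continuation, so V_dd = 41.7000 (exercise)
Node u (S = 91): continuation = e^(−0.03)·[0.5508·0.0000 + 0.4492·13.6937] = 5.9700; exercise value = 0.0000 ≤ continuation, so V_u = 5.9700
Node d (S = 49): continuation = e^(−0.03)·[0.5508·13.6937 + 0.4492·41.7000] = 25.4988; exercise value = 27.0000 > continuation, so V_d = 27.0000 (exercise)
Node 0 (S = 70): continuation = e^(−0.03)·[0.5508·5.9700 + 0.4492·27.0000] = 14.9619; exercise value = 6.0000 ≤ continuation, so V_0 = 14.9619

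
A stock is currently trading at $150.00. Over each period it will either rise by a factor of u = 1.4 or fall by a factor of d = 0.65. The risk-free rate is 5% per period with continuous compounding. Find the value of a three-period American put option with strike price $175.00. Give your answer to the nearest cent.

Risk-neutral probability p = (e^0.05 − 0.65)/(1.4 − 0.65) = 0.4013/0.7500 = 0.5350
Terminal stock prices: S_uuu = 411.6, S_uud = 191.1, S_udd = 88.73, S_ddd = 41.19
Terminal payoffs (K − S): max(-236.6, 0) = 0, max(-16.1, 0) = 0, max(86.27, 0) = 86.27, max(133.8, 0) = 133.8
Node uu (S = 294): continuation = e^(−0.05)·[0.5350·0.0000 + 0.4650·0.0000] = 0.0000; exercise value = 0.0000 ≤ continuation, so V_uu = 0.0000
Node ud (S = 136.5): continuation = e^(−0.05)·[0.5350·0.0000 + 0.4650·86.2750] = 38.1590; exercise value = 38.5000 > continuation, so V_ud = 38.5000 (exercise)
Node dd (S = 63.38): continuation = e^(−0.05)·[0.5350·86.2750 + 0.4650·133.8063] = 103.0901; exercise value = 111.6250 > continuation, so V_dd = 111.6250 (exercise)
Node u (S = 210): continuation = e^(−0.05)·[0.5350·0.0000 + 0.4650·38.5000] = 17.0284; exercise value = 0.0000 ≤ continuation, so V_u = 17.0284
Node d (S = 97.5): continuation = e^(−0.05)·[0.5350·38.5000 + 0.4650·111.6250] = 68.9651; exercise value = 77.5000 > continuation, so V_d = 77.5000 (exercise)
Node 0 (S = 150): continuation = e^(−0.05)·[0.5350·17.0284 + 0.4650·77.5000] = 42.9442; exercise value = 25.0000 ≤ continuation, so V_0 = 42.9442

$42.94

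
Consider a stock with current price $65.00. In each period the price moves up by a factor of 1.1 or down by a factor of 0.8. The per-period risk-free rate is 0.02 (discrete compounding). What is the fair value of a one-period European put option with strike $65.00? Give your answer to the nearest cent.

Risk-neutral probability p = (1 + 0.02 − 0.8)/(1.1 − 0.8) = 0.2200/0.3000 = 0.7333
Terminal stock prices: S_u = 71.5, S_d = 52
Terminal payoffs (K − S): max(-6.5, 0) = 0, max(13, 0) = 13
Node 0 (S = 65): V_0 = 1/1.02·[0.7333·0.0000 + 0.2667·13.0000] = 3.3987

$3.40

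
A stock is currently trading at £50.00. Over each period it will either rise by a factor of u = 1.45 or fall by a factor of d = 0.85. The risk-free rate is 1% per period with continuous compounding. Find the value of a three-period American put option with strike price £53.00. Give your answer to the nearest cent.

Risk-neutral probability p = (e^0.01 − 0.85)/(1.45 − 0.85) = 0.1601/0.6000 = 0.2668
Terminal stock prices: S_uuu = 152.4, S_uud = 89.36, S_udd = 52.38, S_ddd = 30.71
Terminal payoffs (K − S): max(-99.43, 0) = 0, max(-36.36, 0) = 0, max(0.6188, 0) = 0.6188, max(22.29, 0) = 22.29
Node uu (S = 105.1): continuation = e^(−0.01)·[0.2668·0.0000 + 0.7332·0.0000] = 0.0000; exercise value = 0.0000 ≤ continuation, so V_uu = 0.0000
Node ud (S = 61.62): continuation = e^(−0.01)·[0.2668·0.0000 + 0.7332·0.6188] = 0.4492; exercise value = 0.0000 ≤ continuation, so V_ud = 0.4492
Node dd (S = 36.12): continuation = e^(−0.01)·[0.2668·0.6188 + 0.7332·22.2938] = 16.3476; exercise value = 16.8750 > continuation, so V_dd = 16.8750 (exercise)
Node u (S = 72.5): continuation = e^(−0.01)·[0.2668·0.0000 + 0.7332·0.4492] = 0.3261; exercise value = 0.0000 ≤ continuation, so V_u = 0.3261
Node d (S = 42.5): continuation = e^(−0.01)·[0.2668·0.4492 + 0.7332·16.8750] = 12.3691; exercise value = 10.5000 ≤ continuation, so V_d = 12.3691
Node 0 (S = 50): continuation = e^(−0.01)·[0.2668·0.3261 + 0.7332·12.3691] = 9.0655; exercise value = 3.0000 ≤ continuation, so V_0 = 9.0655

£9.07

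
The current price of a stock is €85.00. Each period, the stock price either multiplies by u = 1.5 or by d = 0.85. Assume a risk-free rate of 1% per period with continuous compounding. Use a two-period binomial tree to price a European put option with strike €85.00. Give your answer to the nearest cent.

€13.14

Risk-neutral probability p = (e^0.01 − 0.85)/(1.5 − 0.85) = 0.1601/0.6500 = 0.2462
Terminal stock prices: S_uu = 191.2, S_ud = 108.4, S_dd = 61.41
Terminal payoffs (K − S): max(-106.2, 0) = 0, max(-23.38, 0) = 0, max(23.59, 0) = 23.59
Node u (S = 127.5): V_u = e^(−0.01)·[0.2462·0.0000 + 0.7538·0.0000] = 0.0000
Node d (S = 72.25): V_d = e^(−0.01)·[0.2462·0.0000 + 0.7538·23.5875] = 17.6026
Node 0 (S = 85): V_0 = e^(−0.01)·[0.2462·0.0000 + 0.7538·17.6026] = 13.1363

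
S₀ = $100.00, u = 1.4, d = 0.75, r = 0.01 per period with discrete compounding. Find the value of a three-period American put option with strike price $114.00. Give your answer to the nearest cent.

Risk-neutral probability p = (1 + 0.01 − 0.75)/(1.4 − 0.75) = 0.2600/0.6500 = 0.4000
Terminal stock prices: S_uuu = 274.4, S_uud = 147, S_udd = 78.75, S_ddd = 42.19
Terminal payoffs (K − S): max(-160.4, 0) = 0, max(-33, 0) = 0, max(35.25, 0) = 35.25, max(71.81, 0) = 71.81
Node uu (S = 196): continuation = 1/1.01·[0.4000·0.0000 + 0.6000·0.0000] = 0.0000; exercise value = 0.0000 ≤ continuation, so V_uu = 0.0000
Node ud (S = 105): continuation = 1/1.01·[0.4000·0.0000 + 0.6000·35.2500] = 20.9406; exercise value = 9.0000 ≤ continuation, so V_ud = 20.9406
Node dd (S = 56.25): continuation = 1/1.01·[0.4000·35.2500 + 0.6000·71.8125] = 56.6213; exercise value = 57.7500 > continuation, so V_dd = 57.7500 (exercise)
Node u (S = 140): continuation = 1/1.01·[0.4000·0.0000 + 0.6000·20.9406] = 12.4400; exercise value = 0.0000 ≤ continuation, so V_u = 12.4400
Node d (S = 75): continuation = 1/1.01·[0.4000·20.9406 + 0.6000·57.7500] = 42.6002; exercise value = 39.0000 ≤ continuation, so V_d = 42.6002
Node 0 (S = 100): continuation = 1/1.01·[0.4000·12.4400 + 0.6000·42.6002] = 30.2338; exercise value = 14.0000 ≤ continuation, so V_0 = 30.2338

$30.23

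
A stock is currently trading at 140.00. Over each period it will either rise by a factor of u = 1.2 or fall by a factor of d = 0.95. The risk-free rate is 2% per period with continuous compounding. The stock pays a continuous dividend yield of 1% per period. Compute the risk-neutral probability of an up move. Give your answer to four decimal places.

Per-period risk-free factor R = e^0.02 = 1.0202; dividend-adjusted growth = e^(0.02−0.01) = 1.0101.
Risk-neutral probability p = (1.0101 − 0.95)/(1.2 − 0.95) = 0.0601/0.2500 = 0.2402

p = 0.2402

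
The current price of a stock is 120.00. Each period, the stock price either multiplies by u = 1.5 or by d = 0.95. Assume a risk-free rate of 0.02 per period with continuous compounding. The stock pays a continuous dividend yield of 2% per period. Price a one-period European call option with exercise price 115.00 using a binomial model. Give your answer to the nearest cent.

Per-period risk-free factor R = e^0.02 = 1.0202; dividend-adjusted growth = e^(0.02−0.02) = 1.0000.
Risk-neutral probability p = (1.0000 − 0.95)/(1.5 − 0.95) = 0.0500/0.5500 = 0.0909
Terminal stock prices: S_u = 180, S_d = 114
Terminal payoffs (S − K): max(65, 0) = 65, max(-1, 0) = 0
Node 0 (S = 120): V_0 = e^(−0.02)·[0.0909·65.0000 + 0.9091·0.0000] = 5.7921

5.79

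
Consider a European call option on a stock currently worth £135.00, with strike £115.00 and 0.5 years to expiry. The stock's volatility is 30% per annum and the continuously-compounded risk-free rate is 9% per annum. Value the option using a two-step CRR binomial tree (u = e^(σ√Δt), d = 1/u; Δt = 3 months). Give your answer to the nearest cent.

£28.12

CRR parameters: u = e^(σ√Δt) = e^(0.3·√0.25) = 1.1618, d = 1/u = 0.8607
Per-period rate: rΔt = 0.09·0.25 = 0.0225, so R = e^0.0225 = 1.0228
Risk-neutral probability p = (e^0.0225 − 0.8607)/(1.1618 − 0.8607) = 0.1620/0.3011 = 0.5381
Terminal stock prices: S_uu = 182.2, S_ud = 135, S_dd = 100
Terminal payoffs (S − K): max(67.23, 0) = 67.23, max(20, 0) = 20, max(-14.99, 0) = 0
Node u (S = 156.8): V_u = e^(−0.0225)·[0.5381·67.2309 + 0.4619·20.0000] = 44.4062
Node d (S = 116.2): V_d = e^(−0.0225)·[0.5381·20.0000 + 0.4619·0.0000] = 10.5233
Node 0 (S = 135): V_0 = e^(−0.0225)·[0.5381·44.4062 + 0.4619·10.5233] = 28.1171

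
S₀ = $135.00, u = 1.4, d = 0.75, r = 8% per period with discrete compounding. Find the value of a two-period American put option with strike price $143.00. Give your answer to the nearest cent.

Risk-neutral probability p = (1 + 0.08 − 0.75)/(1.4 − 0.75) = 0.3300/0.6500 = 0.5077
Terminal stock prices: S_uu = 264.6, S_ud = 141.8, S_dd = 75.94
Terminal payoffs (K − S): max(-121.6, 0) = 0, max(1.25, 0) = 1.25, max(67.06, 0) = 67.06
Node u (S = 189): continuation = 1/1.08·[0.5077·0.0000 + 0.4923·1.2500] = 0.5698; exercise value = 0.0000 ≤ continuation, so V_u = 0.5698
Node d (S = 101.2): continuation = 1/1.08·[0.5077·1.2500 + 0.4923·67.0625] = 31.1574; exercise value = 41.7500 > continuation, so V_d = 41.7500 (exercise)
Node 0 (S = 135): continuation = 1/1.08·[0.5077·0.5698 + 0.4923·41.7500] = 19.2992; exercise value = 8.0000 ≤ continuation, so V_0 = 19.2992

$19.30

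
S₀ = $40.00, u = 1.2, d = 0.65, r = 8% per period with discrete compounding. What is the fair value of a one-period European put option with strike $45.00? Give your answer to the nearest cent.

Risk-neutral probability p = (1 + 0.08 − 0.65)/(1.2 − 0.65) = 0.4300/0.5500 = 0.7818
Terminal stock prices: S_u = 48, S_d = 26
Terminal payoffs (K − S): max(-3, 0) = 0, max(19, 0) = 19
Node 0 (S = 40): V_0 = 1/1.08·[0.7818·0.0000 + 0.2182·19.0000] = 3.8384

$3.84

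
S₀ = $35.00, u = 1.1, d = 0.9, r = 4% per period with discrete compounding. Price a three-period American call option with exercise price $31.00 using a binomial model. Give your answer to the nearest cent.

Risk-neutral probability p = (1 + 0.04 − 0.9)/(1.1 − 0.9) = 0.1400/0.2000 = 0.7000
Terminal stock prices: S_uuu = 46.59, S_uud = 38.12, S_udd = 31.19, S_ddd = 25.52
Terminal payoffs (S − K): max(15.59, 0) = 15.59, max(7.115, 0) = 7.115, max(0.185, 0) = 0.185, max(-5.485, 0) = 0
Node uu (S = 42.35): continuation = 1/1.04·[0.7000·15.5850 + 0.3000·7.1150] = 12.5423; exercise value = 11.3500 ≤ continuation, so V_uu = 12.5423
Node ud (S = 34.65): continuation = 1/1.04·[0.7000·7.1150 + 0.3000·0.1850] = 4.8423; exercise value = 3.6500 ≤ continuation, so V_ud = 4.8423
Node dd (S = 28.35): continuation = 1/1.04·[0.7000·0.1850 + 0.3000·0.0000] = 0.1245; exercise value = 0.0000 ≤ continuation, so V_dd = 0.1245
Node u (S = 38.5): continuation = 1/1.04·[0.7000·12.5423 + 0.3000·4.8423] = 9.8388; exercise value = 7.5000 ≤ continuation, so V_u = 9.8388
Node d (S = 31.5): continuation = 1/1.04·[0.7000·4.8423 + 0.3000·0.1245] = 3.2952; exercise value = 0.5000 ≤ continuation, so V_d = 3.2952
Node 0 (S = 35): continuation = 1/1.04·[0.7000·9.8388 + 0.3000·3.2952] = 7.5728; exercise value = 4.0000 ≤ continuation, so V_0 = 7.5728

$7.57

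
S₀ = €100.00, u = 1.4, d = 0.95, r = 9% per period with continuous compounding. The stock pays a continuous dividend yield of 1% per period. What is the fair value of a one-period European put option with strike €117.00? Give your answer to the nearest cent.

€14.15

Per-period risk-free factor R = e^0.09 = 1.0942; dividend-adjusted growth = e^(0.09−0.01) = 1.0833.
Risk-neutral probability p = (1.0833 − 0.95)/(1.4 − 0.95) = 0.1333/0.4500 = 0.2962
Terminal stock prices: S_u = 140, S_d = 95
Terminal payoffs (K − S): max(-23, 0) = 0, max(22, 0) = 22
Node 0 (S = 100): V_0 = e^(−0.09)·[0.2962·0.0000 + 0.7038·22.0000] = 14.1511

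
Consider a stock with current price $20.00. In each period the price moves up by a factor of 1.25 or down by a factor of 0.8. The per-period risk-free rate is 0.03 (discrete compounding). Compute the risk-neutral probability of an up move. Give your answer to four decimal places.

p = 0.5111

Risk-neutral probability p = (1 + 0.03 − 0.8)/(1.25 − 0.8) = 0.2300/0.4500 = 0.5111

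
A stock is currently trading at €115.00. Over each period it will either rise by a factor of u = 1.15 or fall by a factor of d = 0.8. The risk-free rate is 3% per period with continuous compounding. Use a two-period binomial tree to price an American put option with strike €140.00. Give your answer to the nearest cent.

€25.00

Risk-neutral probability p = (e^0.03 − 0.8)/(1.15 − 0.8) = 0.2305/0.3500 = 0.6584
Terminal stock prices: S_uu = 152.1, S_ud = 105.8, S_dd = 73.6
Terminal payoffs (K − S): max(-12.09, 0) = 0, max(34.2, 0) = 34.2, max(66.4, 0) = 66.4
Node u (S = 132.2): continuation = e^(−0.03)·[0.6584·0.0000 + 0.3416·34.2000] = 11.3361; exercise value = 7.7500 ≤ continuation, so V_u = 11.3361
Node d (S = 92): continuation = e^(−0.03)·[0.6584·34.2000 + 0.3416·66.4000] = 43.8624; exercise value = 48.0000 > continuation, so V_d = 48.0000 (exercise)
Node 0 (S = 115): continuation = e^(−0.03)·[0.6584·11.3361 + 0.3416·48.0000] = 23.1538; exercise value = 25.0000 > continuation, so V_0 = 25.0000 (exercise)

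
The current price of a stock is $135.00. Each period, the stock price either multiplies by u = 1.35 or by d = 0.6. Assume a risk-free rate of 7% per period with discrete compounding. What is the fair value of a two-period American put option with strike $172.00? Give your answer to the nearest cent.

Risk-neutral probability p = (1 + 0.07 − 0.6)/(1.35 − 0.6) = 0.4700/0.7500 = 0.6267
Terminal stock prices: S_uu = 246, S_ud = 109.3, S_dd = 48.6
Terminal payoffs (K − S): max(-74.04, 0) = 0, max(62.65, 0) = 62.65, max(123.4, 0) = 123.4
Node u (S = 182.2): continuation = 1/1.07·[0.6267·0.0000 + 0.3733·62.6500] = 21.8592; exercise value = 0.0000 ≤ continuation, so V_u = 21.8592
Node d (S = 81): continuation = 1/1.07·[0.6267·62.6500 + 0.3733·123.4000] = 79.7477; exercise value = 91.0000 > continuation, so V_d = 91.0000 (exercise)
Node 0 (S = 135): continuation = 1/1.07·[0.6267·21.8592 + 0.3733·91.0000] = 44.5530; exercise value = 37.0000 ≤ continuation, so V_0 = 44.5530

$44.55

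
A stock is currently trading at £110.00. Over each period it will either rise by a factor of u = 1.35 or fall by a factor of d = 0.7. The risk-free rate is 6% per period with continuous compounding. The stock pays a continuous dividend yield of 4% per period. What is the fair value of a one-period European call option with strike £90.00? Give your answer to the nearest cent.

Per-period risk-free factor R = e^0.06 = 1.0618; dividend-adjusted growth = e^(0.06−0.04) = 1.0202.
Risk-neutral probability p = (1.0202 − 0.7)/(1.35 − 0.7) = 0.3202/0.6500 = 0.4926
Terminal stock prices: S_u = 148.5, S_d = 77
Terminal payoffs (S − K): max(58.5, 0) = 58.5, max(-13, 0) = 0
Node 0 (S = 110): V_0 = e^(−0.06)·[0.4926·58.5000 + 0.5074·0.0000] = 27.1399

£27.14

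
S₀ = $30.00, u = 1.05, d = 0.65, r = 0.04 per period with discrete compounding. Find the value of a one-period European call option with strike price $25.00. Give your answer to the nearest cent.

Risk-neutral probability p = (1 + 0.04 − 0.65)/(1.05 − 0.65) = 0.3900/0.4000 = 0.9750
Terminal stock prices: S_u = 31.5, S_d = 19.5
Terminal payoffs (S − K): max(6.5, 0) = 6.5, max(-5.5, 0) = 0
Node 0 (S = 30): V_0 = 1/1.04·[0.9750·6.5000 + 0.0250·0.0000] = 6.0937

$6.09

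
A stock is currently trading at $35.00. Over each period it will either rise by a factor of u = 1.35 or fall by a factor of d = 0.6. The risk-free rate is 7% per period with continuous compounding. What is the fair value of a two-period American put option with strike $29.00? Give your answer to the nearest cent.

$2.89

Risk-neutral probability p = (e^0.07 − 0.6)/(1.35 − 0.6) = 0.4725/0.7500 = 0.6300
Terminal stock prices: S_uu = 63.79, S_ud = 28.35, S_dd = 12.6
Terminal payoffs (K − S): max(-34.79, 0) = 0, max(0.65, 0) = 0.65, max(16.4, 0) = 16.4
Node u (S = 47.25): continuation = e^(−0.07)·[0.6300·0.0000 + 0.3700·0.6500] = 0.2242; exercise value = 0.0000 ≤ continuation, so V_u = 0.2242
Node d (S = 21): continuation = e^(−0.07)·[0.6300·0.6500 + 0.3700·16.4000] = 6.0394; exercise value = 8.0000 > continuation, so V_d = 8.0000 (exercise)
Node 0 (S = 35): continuation = e^(−0.07)·[0.6300·0.2242 + 0.3700·8.0000] = 2.8915; exercise value = 0.0000 ≤ continuation, so V_0 = 2.8915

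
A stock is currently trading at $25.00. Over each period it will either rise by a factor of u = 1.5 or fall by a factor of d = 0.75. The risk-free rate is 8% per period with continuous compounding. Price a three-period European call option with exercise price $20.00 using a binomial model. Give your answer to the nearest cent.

$10.54

Risk-neutral probability p = (e^0.08 − 0.75)/(1.5 − 0.75) = 0.3333/0.7500 = 0.4444
Terminal stock prices: S_uuu = 84.38, S_uud = 42.19, S_udd = 21.09, S_ddd = 10.55
Terminal payoffs (S − K): max(64.38, 0) = 64.38, max(22.19, 0) = 22.19, max(1.094, 0) = 1.094, max(-9.453, 0) = 0
Node uu (S = 56.25): V_uu = e^(−0.08)·[0.4444·64.3750 + 0.5556·22.1875] = 37.7877
Node ud (S = 28.12): V_ud = e^(−0.08)·[0.4444·22.1875 + 0.5556·1.0938] = 9.6627
Node dd (S = 14.06): V_dd = e^(−0.08)·[0.4444·1.0938 + 0.5556·0.0000] = 0.4487
Node u (S = 37.5): V_u = e^(−0.08)·[0.4444·37.7877 + 0.5556·9.6627] = 20.4571
Node d (S = 18.75): V_d = e^(−0.08)·[0.4444·9.6627 + 0.5556·0.4487] = 4.1939
Node 0 (S = 25): V_0 = e^(−0.08)·[0.4444·20.4571 + 0.5556·4.1939] = 10.5429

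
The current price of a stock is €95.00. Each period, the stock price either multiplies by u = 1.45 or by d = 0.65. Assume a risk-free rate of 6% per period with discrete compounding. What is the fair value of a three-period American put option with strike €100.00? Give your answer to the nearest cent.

€21.87

Risk-neutral probability p = (1 + 0.06 − 0.65)/(1.45 − 0.65) = 0.4100/0.8000 = 0.5125
Terminal stock prices: S_uuu = 289.6, S_uud = 129.8, S_udd = 58.2, S_ddd = 26.09
Terminal payoffs (K − S): max(-189.6, 0) = 0, max(-29.83, 0) = 0, max(41.8, 0) = 41.8, max(73.91, 0) = 73.91
Node uu (S = 199.7): continuation = 1/1.06·[0.5125·0.0000 + 0.4875·0.0000] = 0.0000; exercise value = 0.0000 ≤ continuation, so V_uu = 0.0000
Node ud (S = 89.54): continuation = 1/1.06·[0.5125·0.0000 + 0.4875·41.8006] = 19.2243; exercise value = 10.4625 ≤ continuation, so V_ud = 19.2243
Node dd (S = 40.14): continuation = 1/1.06·[0.5125·41.8006 + 0.4875·73.9106] = 54.2021; exercise value = 59.8625 > continuation, so V_dd = 59.8625 (exercise)
Node u (S = 137.8): continuation = 1/1.06·[0.5125·0.0000 + 0.4875·19.2243] = 8.8414; exercise value = 0.0000 ≤ continuation, so V_u = 8.8414
Node d (S = 61.75): continuation = 1/1.06·[0.5125·19.2243 + 0.4875·59.8625] = 36.8259; exercise value = 38.2500 > continuation, so V_d = 38.2500 (exercise)
Node 0 (S = 95): continuation = 1/1.06·[0.5125·8.8414 + 0.4875·38.2500] = 21.8661; exercise value = 5.0000 ≤ continuation, so V_0 = 21.8661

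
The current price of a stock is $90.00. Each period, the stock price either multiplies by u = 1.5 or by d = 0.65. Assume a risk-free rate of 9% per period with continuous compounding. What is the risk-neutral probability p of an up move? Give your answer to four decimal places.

p = 0.5226

Risk-neutral probability p = (e^0.09 − 0.65)/(1.5 − 0.65) = 0.4442/0.8500 = 0.5226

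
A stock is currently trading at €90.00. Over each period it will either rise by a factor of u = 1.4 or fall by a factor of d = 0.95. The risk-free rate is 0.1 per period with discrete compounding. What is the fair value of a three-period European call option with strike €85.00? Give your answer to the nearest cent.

Risk-neutral probability p = (1 + 0.1 − 0.95)/(1.4 − 0.95) = 0.1500/0.4500 = 0.3333
Terminal stock prices: S_uuu = 247, S_uud = 167.6, S_udd = 113.7, S_ddd = 77.16
Terminal payoffs (S − K): max(162, 0) = 162, max(82.58, 0) = 82.58, max(28.71, 0) = 28.71, max(-7.836, 0) = 0
Node uu (S = 176.4): V_uu = 1/1.1·[0.3333·161.9600 + 0.6667·82.5800] = 99.1273
Node ud (S = 119.7): V_ud = 1/1.1·[0.3333·82.5800 + 0.6667·28.7150] = 42.4273
Node dd (S = 81.22): V_dd = 1/1.1·[0.3333·28.7150 + 0.6667·0.0000] = 8.7015
Node u (S = 126): V_u = 1/1.1·[0.3333·99.1273 + 0.6667·42.4273] = 55.7521
Node d (S = 85.5): V_d = 1/1.1·[0.3333·42.4273 + 0.6667·8.7015] = 18.1304
Node 0 (S = 90): V_0 = 1/1.1·[0.3333·55.7521 + 0.6667·18.1304] = 27.8827

€27.88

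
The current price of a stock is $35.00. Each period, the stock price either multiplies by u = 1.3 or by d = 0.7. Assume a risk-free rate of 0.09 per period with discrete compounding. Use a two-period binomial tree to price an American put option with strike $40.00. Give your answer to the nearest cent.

$6.54

Risk-neutral probability p = (1 + 0.09 − 0.7)/(1.3 − 0.7) = 0.3900/0.6000 = 0.6500
Terminal stock prices: S_uu = 59.15, S_ud = 31.85, S_dd = 17.15
Terminal payoffs (K − S): max(-19.15, 0) = 0, max(8.15, 0) = 8.15, max(22.85, 0) = 22.85
Node u (S = 45.5): continuation = 1/1.09·[0.6500·0.0000 + 0.3500·8.1500] = 2.6170; exercise value = 0.0000 ≤ continuation, so V_u = 2.6170
Node d (S = 24.5): continuation = 1/1.09·[0.6500·8.1500 + 0.3500·22.8500] = 12.1972; exercise value = 15.5000 > continuation, so V_d = 15.5000 (exercise)
Node 0 (S = 35): continuation = 1/1.09·[0.6500·2.6170 + 0.3500·15.5000] = 6.5376; exercise value = 5.0000 ≤ continuation, so V_0 = 6.5376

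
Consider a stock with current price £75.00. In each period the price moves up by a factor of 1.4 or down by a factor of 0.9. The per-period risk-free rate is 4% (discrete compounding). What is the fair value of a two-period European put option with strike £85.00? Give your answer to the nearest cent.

£11.62

Risk-neutral probability p = (1 + 0.04 − 0.9)/(1.4 − 0.9) = 0.1400/0.5000 = 0.2800
Terminal stock prices: S_uu = 147, S_ud = 94.5, S_dd = 60.75
Terminal payoffs (K − S): max(-62, 0) = 0, max(-9.5, 0) = 0, max(24.25, 0) = 24.25
Node u (S = 105): V_u = 1/1.04·[0.2800·0.0000 + 0.7200·0.0000] = 0.0000
Node d (S = 67.5): V_d = 1/1.04·[0.2800·0.0000 + 0.7200·24.2500] = 16.7885
Node 0 (S = 75): V_0 = 1/1.04·[0.2800·0.0000 + 0.7200·16.7885] = 11.6228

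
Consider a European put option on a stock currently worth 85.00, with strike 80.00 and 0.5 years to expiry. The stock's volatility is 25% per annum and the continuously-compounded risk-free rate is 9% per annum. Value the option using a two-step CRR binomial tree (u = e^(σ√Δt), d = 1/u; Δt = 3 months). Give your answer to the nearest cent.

CRR parameters: u = e^(σ√Δt) = e^(0.25·√0.25) = 1.1331, d = 1/u = 0.8825
Per-period rate: rΔt = 0.09·0.25 = 0.0225, so R = e^0.0225 = 1.0228
Risk-neutral probability p = (e^0.0225 − 0.8825)/(1.1331 − 0.8825) = 0.1403/0.2507 = 0.5596
Terminal stock prices: S_uu = 109.1, S_ud = 85, S_dd = 66.2
Terminal payoffs (K − S): max(-29.14, 0) = 0, max(-5, 0) = 0, max(13.8, 0) = 13.8
Node u (S = 96.32): V_u = e^(−0.0225)·[0.5596·0.0000 + 0.4404·0.0000] = 0.0000
Node d (S = 75.01): V_d = e^(−0.0225)·[0.5596·0.0000 + 0.4404·13.8019] = 5.9435
Node 0 (S = 85): V_0 = e^(−0.0225)·[0.5596·0.0000 + 0.4404·5.9435] = 2.5594

2.56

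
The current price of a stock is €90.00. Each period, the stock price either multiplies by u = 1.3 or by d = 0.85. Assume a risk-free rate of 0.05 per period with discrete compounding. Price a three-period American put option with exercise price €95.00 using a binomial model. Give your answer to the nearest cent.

Risk-neutral probability p = (1 + 0.05 − 0.85)/(1.3 − 0.85) = 0.2000/0.4500 = 0.4444
Terminal stock prices: S_uuu = 197.7, S_uud = 129.3, S_udd = 84.53, S_ddd = 55.27
Terminal payoffs (K − S): max(-102.7, 0) = 0, max(-34.29, 0) = 0, max(10.47, 0) = 10.47, max(39.73, 0) = 39.73
Node uu (S = 152.1): continuation = 1/1.05·[0.4444·0.0000 + 0.5556·0.0000] = 0.0000; exercise value = 0.0000 ≤ continuation, so V_uu = 0.0000
Node ud (S = 99.45): continuation = 1/1.05·[0.4444·0.0000 + 0.5556·10.4675] = 5.5384; exercise value = 0.0000 ≤ continuation, so V_ud = 5.5384
Node dd (S = 65.02): continuation = 1/1.05·[0.4444·10.4675 + 0.5556·39.7288] = 25.4512; exercise value = 29.9750 > continuation, so V_dd = 29.9750 (exercise)
Node u (S = 117): continuation = 1/1.05·[0.4444·0.0000 + 0.5556·5.5384] = 2.9303; exercise value = 0.0000 ≤ continuation, so V_u = 2.9303
Node d (S = 76.5): continuation = 1/1.05·[0.4444·5.5384 + 0.5556·29.9750] = 18.2041; exercise value = 18.5000 > continuation, so V_d = 18.5000 (exercise)
Node 0 (S = 90): continuation = 1/1.05·[0.4444·2.9303 + 0.5556·18.5000] = 11.0287; exercise value = 5.0000 ≤ continuation, so V_0 = 11.0287

€11.03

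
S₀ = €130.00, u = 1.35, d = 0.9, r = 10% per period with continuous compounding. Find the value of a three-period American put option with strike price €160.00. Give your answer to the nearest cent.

€30.00

Risk-neutral probability p = (e^0.1 − 0.9)/(1.35 − 0.9) = 0.2052/0.4500 = 0.4559
Terminal stock prices: S_uuu = 319.8, S_uud = 213.2, S_udd = 142.2, S_ddd = 94.77
Terminal payoffs (K − S): max(-159.8, 0) = 0, max(-53.23, 0) = 0, max(17.84, 0) = 17.84, max(65.23, 0) = 65.23
Node uu (S = 236.9): continuation = e^(−0.1)·[0.4559·0.0000 + 0.5441·0.0000] = 0.0000; exercise value = 0.0000 ≤ continuation, so V_uu = 0.0000
Node ud (S = 158): continuation = e^(−0.1)·[0.4559·0.0000 + 0.5441·17.8450] = 8.7849; exercise value = 2.0500 ≤ continuation, so V_ud = 8.7849
Node dd (S = 105.3): continuation = e^(−0.1)·[0.4559·17.8450 + 0.5441·65.2300] = 39.4740; exercise value = 54.7000 > continuation, so V_dd = 54.7000 (exercise)
Node u (S = 175.5): continuation = e^(−0.1)·[0.4559·0.0000 + 0.5441·8.7849] = 4.3247; exercise value = 0.0000 ≤ continuation, so V_u = 4.3247
Node d (S = 117): continuation = e^(−0.1)·[0.4559·8.7849 + 0.5441·54.7000] = 30.5525; exercise value = 43.0000 > continuation, so V_d = 43.0000 (exercise)
Node 0 (S = 130): continuation = e^(−0.1)·[0.4559·4.3247 + 0.5441·43.0000] = 22.9526; exercise value = 30.0000 > continuation, so V_0 = 30.0000 (exercise)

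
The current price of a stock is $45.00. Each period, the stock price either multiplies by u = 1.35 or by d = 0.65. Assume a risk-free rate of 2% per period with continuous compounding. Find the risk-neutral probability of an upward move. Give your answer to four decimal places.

p = 0.5289

Risk-neutral probability p = (e^0.02 − 0.65)/(1.35 − 0.65) = 0.3702/0.7000 = 0.5289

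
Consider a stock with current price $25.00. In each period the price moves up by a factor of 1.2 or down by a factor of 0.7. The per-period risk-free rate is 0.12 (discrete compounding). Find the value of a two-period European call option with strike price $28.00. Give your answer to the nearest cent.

Risk-neutral probability p = (1 + 0.12 − 0.7)/(1.2 − 0.7) = 0.4200/0.5000 = 0.8400
Terminal stock prices: S_uu = 36, S_ud = 21, S_dd = 12.25
Terminal payoffs (S − K): max(8, 0) = 8, max(-7, 0) = 0, max(-15.75, 0) = 0
Node u (S = 30): V_u = 1/1.12·[0.8400·8.0000 + 0.1600·0.0000] = 6.0000
Node d (S = 17.5): V_d = 1/1.12·[0.8400·0.0000 + 0.1600·0.0000] = 0.0000
Node 0 (S = 25): V_0 = 1/1.12·[0.8400·6.0000 + 0.1600·0.0000] = 4.5000

$4.50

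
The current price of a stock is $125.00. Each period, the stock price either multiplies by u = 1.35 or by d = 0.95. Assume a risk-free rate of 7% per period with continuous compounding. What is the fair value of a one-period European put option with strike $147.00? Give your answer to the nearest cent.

Risk-neutral probability p = (e^0.07 − 0.95)/(1.35 − 0.95) = 0.1225/0.4000 = 0.3063
Terminal stock prices: S_u = 168.8, S_d = 118.8
Terminal payoffs (K − S): max(-21.75, 0) = 0, max(28.25, 0) = 28.25
Node 0 (S = 125): V_0 = e^(−0.07)·[0.3063·0.0000 + 0.6937·28.2500] = 18.2729

$18.27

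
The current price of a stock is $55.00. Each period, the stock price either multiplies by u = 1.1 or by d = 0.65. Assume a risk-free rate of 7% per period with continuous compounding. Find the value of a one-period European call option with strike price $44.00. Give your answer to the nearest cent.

$14.44

Risk-neutral probability p = (e^0.07 − 0.65)/(1.1 − 0.65) = 0.4225/0.4500 = 0.9389
Terminal stock prices: S_u = 60.5, S_d = 35.75
Terminal payoffs (S − K): max(16.5, 0) = 16.5, max(-8.25, 0) = 0
Node 0 (S = 55): V_0 = e^(−0.07)·[0.9389·16.5000 + 0.0611·0.0000] = 14.4446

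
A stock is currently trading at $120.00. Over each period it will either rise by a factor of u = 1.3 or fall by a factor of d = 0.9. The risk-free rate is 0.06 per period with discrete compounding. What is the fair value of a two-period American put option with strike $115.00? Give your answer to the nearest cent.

Risk-neutral probability p = (1 + 0.06 − 0.9)/(1.3 − 0.9) = 0.1600/0.4000 = 0.4000
Terminal stock prices: S_uu = 202.8, S_ud = 140.4, S_dd = 97.2
Terminal payoffs (K − S): max(-87.8, 0) = 0, max(-25.4, 0) = 0, max(17.8, 0) = 17.8
Node u (S = 156): continuation = 1/1.06·[0.4000·0.0000 + 0.6000·0.0000] = 0.0000; exercise value = 0.0000 ≤ continuation, so V_u = 0.0000
Node d (S = 108): continuation = 1/1.06·[0.4000·0.0000 + 0.6000·17.8000] = 10.0755; exercise value = 7.0000 ≤ continuation, so V_d = 10.0755
Node 0 (S = 120): continuation = 1/1.06·[0.4000·0.0000 + 0.6000·10.0755] = 5.7031; exercise value = 0.0000 ≤ continuation, so V_0 = 5.7031

$5.70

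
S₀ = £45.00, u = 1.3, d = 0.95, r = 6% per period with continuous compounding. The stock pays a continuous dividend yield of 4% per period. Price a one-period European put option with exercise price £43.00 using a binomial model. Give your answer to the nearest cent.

Per-period risk-free factor R = e^0.06 = 1.0618; dividend-adjusted growth = e^(0.06−0.04) = 1.0202.
Risk-neutral probability p = (1.0202 − 0.95)/(1.3 − 0.95) = 0.0702/0.3500 = 0.2006
Terminal stock prices: S_u = 58.5, S_d = 42.75
Terminal payoffs (K − S): max(-15.5, 0) = 0, max(0.25, 0) = 0.25
Node 0 (S = 45): V_0 = e^(−0.06)·[0.2006·0.0000 + 0.7994·0.2500] = 0.1882

£0.19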